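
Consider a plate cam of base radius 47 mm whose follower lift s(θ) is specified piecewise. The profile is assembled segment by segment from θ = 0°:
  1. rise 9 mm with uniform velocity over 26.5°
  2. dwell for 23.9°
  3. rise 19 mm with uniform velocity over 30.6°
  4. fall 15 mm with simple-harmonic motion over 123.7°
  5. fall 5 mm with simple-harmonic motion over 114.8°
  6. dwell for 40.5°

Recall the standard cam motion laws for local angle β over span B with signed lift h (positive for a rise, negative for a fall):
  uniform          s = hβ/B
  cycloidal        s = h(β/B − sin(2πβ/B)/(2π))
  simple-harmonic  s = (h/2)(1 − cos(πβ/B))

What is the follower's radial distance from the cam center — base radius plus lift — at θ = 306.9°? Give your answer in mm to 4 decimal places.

seg 1 [0°–26.5°] uniform, h=9: full span → s += 9 → s = 9.0000
seg 2 [26.5°–50.4°] dwell: s stays 9.0000
seg 3 [50.4°–81°] uniform, h=19: full span → s += 19 → s = 28.0000
seg 4 [81°–204.7°] simple-harmonic, h=-15: full span → s += -15 → s = 13.0000
seg 5 [204.7°–319.5°] simple-harmonic, h=-5: θ=306.9° here. β=102.2, B=114.8. -5/2·(1 − cos(π·0.8902)) = -4.8529 → s = 8.1471
radial distance = base radius + s = 47 + 8.1471 = 55.1471

55.1471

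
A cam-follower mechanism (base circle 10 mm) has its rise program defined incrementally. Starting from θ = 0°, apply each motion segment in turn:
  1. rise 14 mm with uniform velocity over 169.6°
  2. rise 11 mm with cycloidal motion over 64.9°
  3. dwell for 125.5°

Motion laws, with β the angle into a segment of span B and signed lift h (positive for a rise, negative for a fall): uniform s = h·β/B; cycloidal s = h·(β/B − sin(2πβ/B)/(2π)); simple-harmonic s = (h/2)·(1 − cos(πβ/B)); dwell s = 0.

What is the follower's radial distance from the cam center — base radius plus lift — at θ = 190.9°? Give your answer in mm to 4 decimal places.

seg 1 [0°–169.6°] uniform, h=14: full span → s += 14 → s = 14.0000
seg 2 [169.6°–234.5°] cycloidal, h=11: θ=190.9° here. β=21.3, B=64.9. 11·(0.3282 − sin(2π·0.3282)/(2π)) = 2.0666 → s = 16.0666
radial distance = base radius + s = 10 + 16.0666 = 26.0666

26.0666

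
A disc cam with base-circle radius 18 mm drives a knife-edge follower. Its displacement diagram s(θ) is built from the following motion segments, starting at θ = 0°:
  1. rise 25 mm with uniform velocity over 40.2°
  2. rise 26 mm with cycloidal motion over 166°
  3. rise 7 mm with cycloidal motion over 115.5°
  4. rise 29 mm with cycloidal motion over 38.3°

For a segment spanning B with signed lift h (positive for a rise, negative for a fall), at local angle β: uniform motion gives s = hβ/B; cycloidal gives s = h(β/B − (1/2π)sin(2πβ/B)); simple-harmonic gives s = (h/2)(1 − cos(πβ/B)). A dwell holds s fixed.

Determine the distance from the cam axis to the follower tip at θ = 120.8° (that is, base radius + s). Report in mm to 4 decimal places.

seg 1 [0°–40.2°] uniform, h=25: full span → s += 25 → s = 25.0000
seg 2 [40.2°–206.2°] cycloidal, h=26: θ=120.8° here. β=80.6, B=166. 26·(0.4855 − sin(2π·0.4855)/(2π)) = 12.2487 → s = 37.2487
radial distance = base radius + s = 18 + 37.2487 = 55.2487

55.2487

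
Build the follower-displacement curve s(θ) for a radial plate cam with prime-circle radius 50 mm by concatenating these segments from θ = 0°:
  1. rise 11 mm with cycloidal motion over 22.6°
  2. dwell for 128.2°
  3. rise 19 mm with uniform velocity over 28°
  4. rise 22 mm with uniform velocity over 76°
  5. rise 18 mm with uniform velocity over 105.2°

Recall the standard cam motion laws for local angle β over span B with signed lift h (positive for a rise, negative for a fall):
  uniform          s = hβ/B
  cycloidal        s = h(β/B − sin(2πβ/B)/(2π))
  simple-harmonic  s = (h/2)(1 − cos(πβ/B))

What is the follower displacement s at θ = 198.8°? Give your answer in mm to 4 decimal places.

seg 1 [0°–22.6°] cycloidal, h=11: full span → s += 11 → s = 11.0000
seg 2 [22.6°–150.8°] dwell: s stays 11.0000
seg 3 [150.8°–178.8°] uniform, h=19: full span → s += 19 → s = 30.0000
seg 4 [178.8°–254.8°] uniform, h=22: θ=198.8° here. β=20, B=76. 22·20/76 = 5.7895 → s = 35.7895

35.7895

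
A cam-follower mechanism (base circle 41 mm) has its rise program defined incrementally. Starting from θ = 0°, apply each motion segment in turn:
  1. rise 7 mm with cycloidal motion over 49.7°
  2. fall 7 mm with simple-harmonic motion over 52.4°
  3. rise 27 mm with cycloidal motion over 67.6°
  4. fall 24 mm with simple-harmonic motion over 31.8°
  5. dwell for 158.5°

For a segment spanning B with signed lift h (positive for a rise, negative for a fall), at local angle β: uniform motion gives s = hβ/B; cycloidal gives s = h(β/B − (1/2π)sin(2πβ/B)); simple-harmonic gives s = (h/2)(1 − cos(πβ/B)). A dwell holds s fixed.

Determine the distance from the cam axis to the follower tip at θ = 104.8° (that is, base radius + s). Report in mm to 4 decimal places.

seg 1 [0°–49.7°] cycloidal, h=7: full span → s += 7 → s = 7.0000
seg 2 [49.7°–102.1°] simple-harmonic, h=-7: full span → s += -7 → s = 0.0000
seg 3 [102.1°–169.7°] cycloidal, h=27: θ=104.8° here. β=2.7, B=67.6. 27·(0.0399 − sin(2π·0.0399)/(2π)) = 0.0113 → s = 0.0113
radial distance = base radius + s = 41 + 0.0113 = 41.0113

41.0113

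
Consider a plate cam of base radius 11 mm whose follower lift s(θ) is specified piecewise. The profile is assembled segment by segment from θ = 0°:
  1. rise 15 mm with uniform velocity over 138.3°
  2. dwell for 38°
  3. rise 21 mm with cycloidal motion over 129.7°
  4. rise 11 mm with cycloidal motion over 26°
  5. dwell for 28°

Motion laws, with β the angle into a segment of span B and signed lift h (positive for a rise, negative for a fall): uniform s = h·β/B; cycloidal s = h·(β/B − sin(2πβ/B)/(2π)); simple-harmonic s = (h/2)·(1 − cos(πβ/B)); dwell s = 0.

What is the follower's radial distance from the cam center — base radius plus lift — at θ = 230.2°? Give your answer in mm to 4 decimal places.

seg 1 [0°–138.3°] uniform, h=15: full span → s += 15 → s = 15.0000
seg 2 [138.3°–176.3°] dwell: s stays 15.0000
seg 3 [176.3°–306°] cycloidal, h=21: θ=230.2° here. β=53.9, B=129.7. 21·(0.4156 − sin(2π·0.4156)/(2π)) = 7.0361 → s = 22.0361
radial distance = base radius + s = 11 + 22.0361 = 33.0361

33.0361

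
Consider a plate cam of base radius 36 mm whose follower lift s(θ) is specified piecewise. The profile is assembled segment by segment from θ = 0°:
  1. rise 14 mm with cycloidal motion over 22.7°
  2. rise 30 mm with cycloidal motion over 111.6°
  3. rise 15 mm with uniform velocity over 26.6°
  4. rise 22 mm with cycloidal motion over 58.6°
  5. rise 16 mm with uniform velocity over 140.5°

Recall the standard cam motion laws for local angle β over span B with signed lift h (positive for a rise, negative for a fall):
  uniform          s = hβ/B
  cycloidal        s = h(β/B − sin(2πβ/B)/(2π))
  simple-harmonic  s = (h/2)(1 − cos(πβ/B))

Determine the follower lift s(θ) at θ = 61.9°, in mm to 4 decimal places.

seg 1 [0°–22.7°] cycloidal, h=14: full span → s += 14 → s = 14.0000
seg 2 [22.7°–134.3°] cycloidal, h=30: θ=61.9° here. β=39.2, B=111.6. 30·(0.3513 − sin(2π·0.3513)/(2π)) = 6.6971 → s = 20.6971

20.6971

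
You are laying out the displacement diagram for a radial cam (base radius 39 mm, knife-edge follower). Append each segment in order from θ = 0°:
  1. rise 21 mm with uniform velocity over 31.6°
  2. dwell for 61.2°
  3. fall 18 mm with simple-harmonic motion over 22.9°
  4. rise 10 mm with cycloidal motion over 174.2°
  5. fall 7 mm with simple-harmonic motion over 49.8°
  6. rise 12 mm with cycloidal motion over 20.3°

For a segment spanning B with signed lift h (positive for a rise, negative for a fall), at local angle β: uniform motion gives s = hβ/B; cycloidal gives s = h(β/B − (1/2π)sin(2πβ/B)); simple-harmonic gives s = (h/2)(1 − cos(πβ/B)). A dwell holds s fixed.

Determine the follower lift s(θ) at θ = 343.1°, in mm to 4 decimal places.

seg 1 [0°–31.6°] uniform, h=21: full span → s += 21 → s = 21.0000
seg 2 [31.6°–92.8°] dwell: s stays 21.0000
seg 3 [92.8°–115.7°] simple-harmonic, h=-18: full span → s += -18 → s = 3.0000
seg 4 [115.7°–289.9°] cycloidal, h=10: full span → s += 10 → s = 13.0000
seg 5 [289.9°–339.7°] simple-harmonic, h=-7: full span → s += -7 → s = 6.0000
seg 6 [339.7°–360°] cycloidal, h=12: θ=343.1° here. β=3.4, B=20.3. 12·(0.1675 − sin(2π·0.1675)/(2π)) = 0.3510 → s = 6.3510

6.3510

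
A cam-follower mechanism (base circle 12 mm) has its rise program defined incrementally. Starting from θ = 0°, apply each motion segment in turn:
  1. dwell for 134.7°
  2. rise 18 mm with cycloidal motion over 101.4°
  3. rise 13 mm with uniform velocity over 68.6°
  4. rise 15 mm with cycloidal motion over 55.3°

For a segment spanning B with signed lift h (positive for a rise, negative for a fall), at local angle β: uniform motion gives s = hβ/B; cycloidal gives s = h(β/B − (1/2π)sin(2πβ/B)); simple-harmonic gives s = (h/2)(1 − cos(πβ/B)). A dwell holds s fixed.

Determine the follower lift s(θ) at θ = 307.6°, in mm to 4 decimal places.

seg 1 [0°–134.7°] dwell: s stays 0.0000
seg 2 [134.7°–236.1°] cycloidal, h=18: full span → s += 18 → s = 18.0000
seg 3 [236.1°–304.7°] uniform, h=13: full span → s += 13 → s = 31.0000
seg 4 [304.7°–360°] cycloidal, h=15: θ=307.6° here. β=2.9, B=55.3. 15·(0.0524 − sin(2π·0.0524)/(2π)) = 0.0142 → s = 31.0142

31.0142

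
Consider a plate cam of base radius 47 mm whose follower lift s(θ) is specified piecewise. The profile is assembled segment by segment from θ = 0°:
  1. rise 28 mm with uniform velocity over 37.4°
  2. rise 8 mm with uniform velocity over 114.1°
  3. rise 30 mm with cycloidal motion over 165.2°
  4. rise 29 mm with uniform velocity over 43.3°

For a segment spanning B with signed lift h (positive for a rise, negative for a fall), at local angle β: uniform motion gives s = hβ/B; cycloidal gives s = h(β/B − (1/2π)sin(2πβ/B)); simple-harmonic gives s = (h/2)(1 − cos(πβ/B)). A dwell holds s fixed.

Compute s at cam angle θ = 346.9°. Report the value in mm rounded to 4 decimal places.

seg 1 [0°–37.4°] uniform, h=28: full span → s += 28 → s = 28.0000
seg 2 [37.4°–151.5°] uniform, h=8: full span → s += 8 → s = 36.0000
seg 3 [151.5°–316.7°] cycloidal, h=30: full span → s += 30 → s = 66.0000
seg 4 [316.7°–360°] uniform, h=29: θ=346.9° here. β=30.2, B=43.3. 29·30.2/43.3 = 20.2263 → s = 86.2263

86.2263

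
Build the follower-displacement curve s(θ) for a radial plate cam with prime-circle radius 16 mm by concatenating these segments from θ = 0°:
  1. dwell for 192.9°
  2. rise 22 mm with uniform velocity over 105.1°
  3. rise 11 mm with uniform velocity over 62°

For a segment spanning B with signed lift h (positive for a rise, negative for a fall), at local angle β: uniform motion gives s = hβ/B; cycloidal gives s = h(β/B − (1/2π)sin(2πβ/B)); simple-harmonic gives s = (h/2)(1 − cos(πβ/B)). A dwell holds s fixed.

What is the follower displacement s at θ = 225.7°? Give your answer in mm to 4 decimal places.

seg 1 [0°–192.9°] dwell: s stays 0.0000
seg 2 [192.9°–298°] uniform, h=22: θ=225.7° here. β=32.8, B=105.1. 22·32.8/105.1 = 6.8658 → s = 6.8658

6.8658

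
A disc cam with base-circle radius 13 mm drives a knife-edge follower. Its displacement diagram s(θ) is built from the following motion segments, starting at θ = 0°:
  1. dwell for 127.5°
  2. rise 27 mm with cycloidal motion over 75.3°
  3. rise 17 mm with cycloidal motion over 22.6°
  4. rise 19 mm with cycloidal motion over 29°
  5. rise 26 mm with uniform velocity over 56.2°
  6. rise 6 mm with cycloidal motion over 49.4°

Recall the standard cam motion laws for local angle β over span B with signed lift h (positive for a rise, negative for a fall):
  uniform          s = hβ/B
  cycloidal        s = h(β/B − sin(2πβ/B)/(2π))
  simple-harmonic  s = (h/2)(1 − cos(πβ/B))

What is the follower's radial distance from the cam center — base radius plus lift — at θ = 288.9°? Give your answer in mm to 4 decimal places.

seg 1 [0°–127.5°] dwell: s stays 0.0000
seg 2 [127.5°–202.8°] cycloidal, h=27: full span → s += 27 → s = 27.0000
seg 3 [202.8°–225.4°] cycloidal, h=17: full span → s += 17 → s = 44.0000
seg 4 [225.4°–254.4°] cycloidal, h=19: full span → s += 19 → s = 63.0000
seg 5 [254.4°–310.6°] uniform, h=26: θ=288.9° here. β=34.5, B=56.2. 26·34.5/56.2 = 15.9609 → s = 78.9609
radial distance = base radius + s = 13 + 78.9609 = 91.9609

91.9609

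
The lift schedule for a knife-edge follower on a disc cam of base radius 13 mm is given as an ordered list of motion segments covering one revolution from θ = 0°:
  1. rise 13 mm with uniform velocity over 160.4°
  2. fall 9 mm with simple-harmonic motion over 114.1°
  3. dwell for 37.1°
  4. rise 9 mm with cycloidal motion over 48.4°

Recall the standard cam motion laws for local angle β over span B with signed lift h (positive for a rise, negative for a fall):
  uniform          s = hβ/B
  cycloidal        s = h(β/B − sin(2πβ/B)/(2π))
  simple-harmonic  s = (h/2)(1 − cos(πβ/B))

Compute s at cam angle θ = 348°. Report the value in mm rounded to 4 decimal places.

seg 1 [0°–160.4°] uniform, h=13: full span → s += 13 → s = 13.0000
seg 2 [160.4°–274.5°] simple-harmonic, h=-9: full span → s += -9 → s = 4.0000
seg 3 [274.5°–311.6°] dwell: s stays 4.0000
seg 4 [311.6°–360°] cycloidal, h=9: θ=348° here. β=36.4, B=48.4. 9·(0.7521 − sin(2π·0.7521)/(2π)) = 8.2009 → s = 12.2009

12.2009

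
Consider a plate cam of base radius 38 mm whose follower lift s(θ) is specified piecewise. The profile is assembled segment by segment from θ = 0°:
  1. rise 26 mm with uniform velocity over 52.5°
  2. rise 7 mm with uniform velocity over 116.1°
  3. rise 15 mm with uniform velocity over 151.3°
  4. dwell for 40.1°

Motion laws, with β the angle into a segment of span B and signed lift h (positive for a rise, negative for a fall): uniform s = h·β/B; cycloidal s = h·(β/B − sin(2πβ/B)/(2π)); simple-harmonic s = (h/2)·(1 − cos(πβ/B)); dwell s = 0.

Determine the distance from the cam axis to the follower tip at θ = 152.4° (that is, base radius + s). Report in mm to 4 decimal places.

seg 1 [0°–52.5°] uniform, h=26: full span → s += 26 → s = 26.0000
seg 2 [52.5°–168.6°] uniform, h=7: θ=152.4° here. β=99.9, B=116.1. 7·99.9/116.1 = 6.0233 → s = 32.0233
radial distance = base radius + s = 38 + 32.0233 = 70.0233

70.0233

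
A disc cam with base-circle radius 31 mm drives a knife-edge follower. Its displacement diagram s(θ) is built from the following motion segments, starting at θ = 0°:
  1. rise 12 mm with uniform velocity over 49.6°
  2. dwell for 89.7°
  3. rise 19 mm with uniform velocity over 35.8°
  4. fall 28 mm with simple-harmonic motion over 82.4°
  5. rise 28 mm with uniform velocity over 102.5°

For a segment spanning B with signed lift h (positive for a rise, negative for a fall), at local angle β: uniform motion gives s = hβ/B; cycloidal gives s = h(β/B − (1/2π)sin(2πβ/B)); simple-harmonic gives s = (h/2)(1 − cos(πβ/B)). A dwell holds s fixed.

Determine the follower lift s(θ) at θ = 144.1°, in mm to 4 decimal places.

seg 1 [0°–49.6°] uniform, h=12: full span → s += 12 → s = 12.0000
seg 2 [49.6°–139.3°] dwell: s stays 12.0000
seg 3 [139.3°–175.1°] uniform, h=19: θ=144.1° here. β=4.8, B=35.8. 19·4.8/35.8 = 2.5475 → s = 14.5475

14.5475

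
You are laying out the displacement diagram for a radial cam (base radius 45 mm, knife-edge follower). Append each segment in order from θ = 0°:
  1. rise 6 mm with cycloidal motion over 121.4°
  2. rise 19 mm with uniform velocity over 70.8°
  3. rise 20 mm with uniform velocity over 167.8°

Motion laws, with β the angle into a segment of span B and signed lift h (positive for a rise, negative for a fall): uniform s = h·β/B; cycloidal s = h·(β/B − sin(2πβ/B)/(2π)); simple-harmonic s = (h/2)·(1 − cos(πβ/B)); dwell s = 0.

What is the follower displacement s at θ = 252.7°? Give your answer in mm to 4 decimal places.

seg 1 [0°–121.4°] cycloidal, h=6: full span → s += 6 → s = 6.0000
seg 2 [121.4°–192.2°] uniform, h=19: full span → s += 19 → s = 25.0000
seg 3 [192.2°–360°] uniform, h=20: θ=252.7° here. β=60.5, B=167.8. 20·60.5/167.8 = 7.2110 → s = 32.2110

32.2110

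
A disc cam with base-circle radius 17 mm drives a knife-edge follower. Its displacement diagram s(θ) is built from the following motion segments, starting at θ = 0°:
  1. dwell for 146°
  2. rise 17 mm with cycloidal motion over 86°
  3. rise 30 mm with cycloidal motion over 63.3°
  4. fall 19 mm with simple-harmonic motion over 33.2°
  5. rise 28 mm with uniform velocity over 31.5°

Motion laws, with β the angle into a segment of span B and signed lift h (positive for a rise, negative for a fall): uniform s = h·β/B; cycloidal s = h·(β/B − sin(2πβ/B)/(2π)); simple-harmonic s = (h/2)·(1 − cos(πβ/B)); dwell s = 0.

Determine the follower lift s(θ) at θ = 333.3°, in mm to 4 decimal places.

seg 1 [0°–146°] dwell: s stays 0.0000
seg 2 [146°–232°] cycloidal, h=17: full span → s += 17 → s = 17.0000
seg 3 [232°–295.3°] cycloidal, h=30: full span → s += 30 → s = 47.0000
seg 4 [295.3°–328.5°] simple-harmonic, h=-19: full span → s += -19 → s = 28.0000
seg 5 [328.5°–360°] uniform, h=28: θ=333.3° here. β=4.8, B=31.5. 28·4.8/31.5 = 4.2667 → s = 32.2667

32.2667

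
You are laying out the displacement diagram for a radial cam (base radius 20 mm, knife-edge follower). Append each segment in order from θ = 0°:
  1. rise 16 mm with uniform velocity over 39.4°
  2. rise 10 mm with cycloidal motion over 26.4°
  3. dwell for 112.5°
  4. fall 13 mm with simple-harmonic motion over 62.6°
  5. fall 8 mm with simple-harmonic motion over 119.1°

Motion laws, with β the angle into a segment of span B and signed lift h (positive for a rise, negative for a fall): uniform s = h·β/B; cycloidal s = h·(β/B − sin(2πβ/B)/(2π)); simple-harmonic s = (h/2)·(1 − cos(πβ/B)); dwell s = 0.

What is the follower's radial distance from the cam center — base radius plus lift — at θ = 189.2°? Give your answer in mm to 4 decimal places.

seg 1 [0°–39.4°] uniform, h=16: full span → s += 16 → s = 16.0000
seg 2 [39.4°–65.8°] cycloidal, h=10: full span → s += 10 → s = 26.0000
seg 3 [65.8°–178.3°] dwell: s stays 26.0000
seg 4 [178.3°–240.9°] simple-harmonic, h=-13: θ=189.2° here. β=10.9, B=62.6. -13/2·(1 − cos(π·0.1741)) = -0.9485 → s = 25.0515
radial distance = base radius + s = 20 + 25.0515 = 45.0515

45.0515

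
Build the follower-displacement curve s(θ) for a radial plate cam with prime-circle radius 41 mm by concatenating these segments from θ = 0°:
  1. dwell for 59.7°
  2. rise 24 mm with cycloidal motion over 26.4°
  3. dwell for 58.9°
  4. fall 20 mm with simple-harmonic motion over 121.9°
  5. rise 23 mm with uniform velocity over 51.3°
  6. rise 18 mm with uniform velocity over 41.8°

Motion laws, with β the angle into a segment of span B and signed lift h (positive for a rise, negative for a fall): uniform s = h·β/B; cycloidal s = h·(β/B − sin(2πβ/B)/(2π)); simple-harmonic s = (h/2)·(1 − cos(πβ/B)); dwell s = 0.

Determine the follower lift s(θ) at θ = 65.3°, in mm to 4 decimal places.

seg 1 [0°–59.7°] dwell: s stays 0.0000
seg 2 [59.7°–86.1°] cycloidal, h=24: θ=65.3° here. β=5.6, B=26.4. 24·(0.2121 − sin(2π·0.2121)/(2π)) = 1.3789 → s = 1.3789

1.3789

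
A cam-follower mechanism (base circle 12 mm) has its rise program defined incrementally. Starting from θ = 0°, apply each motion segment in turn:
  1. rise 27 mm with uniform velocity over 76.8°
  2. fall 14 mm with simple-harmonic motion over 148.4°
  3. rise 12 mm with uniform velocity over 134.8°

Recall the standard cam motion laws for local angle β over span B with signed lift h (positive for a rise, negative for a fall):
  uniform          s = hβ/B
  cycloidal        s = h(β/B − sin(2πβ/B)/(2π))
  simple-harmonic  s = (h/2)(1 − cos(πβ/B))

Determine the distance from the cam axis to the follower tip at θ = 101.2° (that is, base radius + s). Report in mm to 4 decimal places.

seg 1 [0°–76.8°] uniform, h=27: full span → s += 27 → s = 27.0000
seg 2 [76.8°–225.2°] simple-harmonic, h=-14: θ=101.2° here. β=24.4, B=148.4. -14/2·(1 − cos(π·0.1644)) = -0.9133 → s = 26.0867
radial distance = base radius + s = 12 + 26.0867 = 38.0867

38.0867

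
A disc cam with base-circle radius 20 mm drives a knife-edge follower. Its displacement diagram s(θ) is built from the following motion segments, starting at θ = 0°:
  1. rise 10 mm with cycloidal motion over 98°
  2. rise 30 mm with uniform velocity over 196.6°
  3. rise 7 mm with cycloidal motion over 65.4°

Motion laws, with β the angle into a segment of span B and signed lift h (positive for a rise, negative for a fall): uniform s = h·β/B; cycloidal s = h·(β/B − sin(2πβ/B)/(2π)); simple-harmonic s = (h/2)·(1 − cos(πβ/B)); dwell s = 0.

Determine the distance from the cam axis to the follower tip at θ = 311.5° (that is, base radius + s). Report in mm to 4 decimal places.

seg 1 [0°–98°] cycloidal, h=10: full span → s += 10 → s = 10.0000
seg 2 [98°–294.6°] uniform, h=30: full span → s += 30 → s = 40.0000
seg 3 [294.6°–360°] cycloidal, h=7: θ=311.5° here. β=16.9, B=65.4. 7·(0.2584 − sin(2π·0.2584)/(2π)) = 0.6963 → s = 40.6963
radial distance = base radius + s = 20 + 40.6963 = 60.6963

60.6963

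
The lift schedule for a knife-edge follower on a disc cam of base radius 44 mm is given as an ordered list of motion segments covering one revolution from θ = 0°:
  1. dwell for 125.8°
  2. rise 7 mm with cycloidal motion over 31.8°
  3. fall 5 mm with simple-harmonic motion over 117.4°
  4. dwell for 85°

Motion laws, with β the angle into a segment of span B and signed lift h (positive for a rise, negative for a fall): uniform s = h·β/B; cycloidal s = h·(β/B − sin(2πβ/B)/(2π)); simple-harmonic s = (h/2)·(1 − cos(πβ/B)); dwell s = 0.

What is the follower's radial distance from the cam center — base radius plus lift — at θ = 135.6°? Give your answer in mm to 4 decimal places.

seg 1 [0°–125.8°] dwell: s stays 0.0000
seg 2 [125.8°–157.6°] cycloidal, h=7: θ=135.6° here. β=9.8, B=31.8. 7·(0.3082 − sin(2π·0.3082)/(2π)) = 1.1168 → s = 1.1168
radial distance = base radius + s = 44 + 1.1168 = 45.1168

45.1168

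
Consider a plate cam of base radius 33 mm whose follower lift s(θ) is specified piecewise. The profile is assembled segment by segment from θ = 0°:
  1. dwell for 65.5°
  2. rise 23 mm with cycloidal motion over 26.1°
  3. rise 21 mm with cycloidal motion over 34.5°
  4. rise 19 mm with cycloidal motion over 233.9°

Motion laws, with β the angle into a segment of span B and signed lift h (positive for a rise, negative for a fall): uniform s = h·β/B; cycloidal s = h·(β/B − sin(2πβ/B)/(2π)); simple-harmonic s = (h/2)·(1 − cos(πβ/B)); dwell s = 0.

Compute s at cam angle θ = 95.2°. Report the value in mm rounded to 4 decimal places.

seg 1 [0°–65.5°] dwell: s stays 0.0000
seg 2 [65.5°–91.6°] cycloidal, h=23: full span → s += 23 → s = 23.0000
seg 3 [91.6°–126.1°] cycloidal, h=21: θ=95.2° here. β=3.6, B=34.5. 21·(0.1043 − sin(2π·0.1043)/(2π)) = 0.1537 → s = 23.1537

23.1537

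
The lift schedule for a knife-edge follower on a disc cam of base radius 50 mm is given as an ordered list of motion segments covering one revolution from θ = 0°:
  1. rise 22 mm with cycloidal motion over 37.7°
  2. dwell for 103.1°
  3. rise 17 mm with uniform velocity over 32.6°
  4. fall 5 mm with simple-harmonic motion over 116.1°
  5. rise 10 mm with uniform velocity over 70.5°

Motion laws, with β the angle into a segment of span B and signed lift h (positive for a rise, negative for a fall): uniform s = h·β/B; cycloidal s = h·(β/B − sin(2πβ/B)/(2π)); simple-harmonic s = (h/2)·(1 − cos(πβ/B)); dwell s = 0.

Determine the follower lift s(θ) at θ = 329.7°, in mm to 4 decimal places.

seg 1 [0°–37.7°] cycloidal, h=22: full span → s += 22 → s = 22.0000
seg 2 [37.7°–140.8°] dwell: s stays 22.0000
seg 3 [140.8°–173.4°] uniform, h=17: full span → s += 17 → s = 39.0000
seg 4 [173.4°–289.5°] simple-harmonic, h=-5: full span → s += -5 → s = 34.0000
seg 5 [289.5°–360°] uniform, h=10: θ=329.7° here. β=40.2, B=70.5. 10·40.2/70.5 = 5.7021 → s = 39.7021

39.7021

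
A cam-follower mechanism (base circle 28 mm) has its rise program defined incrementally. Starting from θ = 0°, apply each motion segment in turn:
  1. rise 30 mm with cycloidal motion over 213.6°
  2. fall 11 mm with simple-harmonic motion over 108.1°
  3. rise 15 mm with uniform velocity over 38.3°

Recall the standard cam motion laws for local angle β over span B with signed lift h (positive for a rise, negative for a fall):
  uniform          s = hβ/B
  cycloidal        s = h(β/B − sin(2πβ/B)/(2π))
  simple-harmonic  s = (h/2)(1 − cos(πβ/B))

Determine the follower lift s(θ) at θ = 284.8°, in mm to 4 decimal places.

seg 1 [0°–213.6°] cycloidal, h=30: full span → s += 30 → s = 30.0000
seg 2 [213.6°–321.7°] simple-harmonic, h=-11: θ=284.8° here. β=71.2, B=108.1. -11/2·(1 − cos(π·0.6586)) = -8.1292 → s = 21.8708

21.8708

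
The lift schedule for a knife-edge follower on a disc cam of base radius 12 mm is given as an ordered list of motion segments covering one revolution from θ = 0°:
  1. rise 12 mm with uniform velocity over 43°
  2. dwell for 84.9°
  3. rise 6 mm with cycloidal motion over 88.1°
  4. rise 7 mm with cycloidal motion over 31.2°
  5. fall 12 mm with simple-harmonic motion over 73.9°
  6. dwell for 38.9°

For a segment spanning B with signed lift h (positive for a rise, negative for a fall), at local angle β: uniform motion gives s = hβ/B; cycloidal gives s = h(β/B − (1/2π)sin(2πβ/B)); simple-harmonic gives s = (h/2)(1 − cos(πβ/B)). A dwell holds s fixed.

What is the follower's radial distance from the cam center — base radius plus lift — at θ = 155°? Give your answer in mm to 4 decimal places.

seg 1 [0°–43°] uniform, h=12: full span → s += 12 → s = 12.0000
seg 2 [43°–127.9°] dwell: s stays 12.0000
seg 3 [127.9°–216°] cycloidal, h=6: θ=155° here. β=27.1, B=88.1. 6·(0.3076 − sin(2π·0.3076)/(2π)) = 0.9526 → s = 12.9526
radial distance = base radius + s = 12 + 12.9526 = 24.9526

24.9526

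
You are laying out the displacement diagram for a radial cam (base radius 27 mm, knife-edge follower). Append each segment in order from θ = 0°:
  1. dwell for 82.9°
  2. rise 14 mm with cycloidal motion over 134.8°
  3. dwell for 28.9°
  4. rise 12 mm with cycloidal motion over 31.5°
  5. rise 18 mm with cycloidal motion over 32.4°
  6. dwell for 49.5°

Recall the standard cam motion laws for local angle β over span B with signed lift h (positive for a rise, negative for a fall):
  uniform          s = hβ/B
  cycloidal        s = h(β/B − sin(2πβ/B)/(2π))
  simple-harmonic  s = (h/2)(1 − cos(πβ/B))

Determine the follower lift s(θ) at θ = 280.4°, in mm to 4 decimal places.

seg 1 [0°–82.9°] dwell: s stays 0.0000
seg 2 [82.9°–217.7°] cycloidal, h=14: full span → s += 14 → s = 14.0000
seg 3 [217.7°–246.6°] dwell: s stays 14.0000
seg 4 [246.6°–278.1°] cycloidal, h=12: full span → s += 12 → s = 26.0000
seg 5 [278.1°–310.5°] cycloidal, h=18: θ=280.4° here. β=2.3, B=32.4. 18·(0.0710 − sin(2π·0.0710)/(2π)) = 0.0419 → s = 26.0419

26.0419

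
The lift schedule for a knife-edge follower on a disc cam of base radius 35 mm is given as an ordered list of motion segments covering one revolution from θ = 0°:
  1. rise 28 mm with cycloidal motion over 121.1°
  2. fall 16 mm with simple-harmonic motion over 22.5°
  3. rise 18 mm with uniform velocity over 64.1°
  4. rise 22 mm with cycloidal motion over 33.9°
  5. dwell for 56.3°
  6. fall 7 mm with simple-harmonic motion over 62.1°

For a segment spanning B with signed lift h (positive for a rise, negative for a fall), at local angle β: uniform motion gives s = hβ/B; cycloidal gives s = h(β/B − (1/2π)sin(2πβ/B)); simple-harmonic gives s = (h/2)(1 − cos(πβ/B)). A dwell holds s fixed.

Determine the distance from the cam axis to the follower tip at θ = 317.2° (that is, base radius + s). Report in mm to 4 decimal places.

seg 1 [0°–121.1°] cycloidal, h=28: full span → s += 28 → s = 28.0000
seg 2 [121.1°–143.6°] simple-harmonic, h=-16: full span → s += -16 → s = 12.0000
seg 3 [143.6°–207.7°] uniform, h=18: full span → s += 18 → s = 30.0000
seg 4 [207.7°–241.6°] cycloidal, h=22: full span → s += 22 → s = 52.0000
seg 5 [241.6°–297.9°] dwell: s stays 52.0000
seg 6 [297.9°–360°] simple-harmonic, h=-7: θ=317.2° here. β=19.3, B=62.1. -7/2·(1 − cos(π·0.3108)) = -1.5399 → s = 50.4601
radial distance = base radius + s = 35 + 50.4601 = 85.4601

85.4601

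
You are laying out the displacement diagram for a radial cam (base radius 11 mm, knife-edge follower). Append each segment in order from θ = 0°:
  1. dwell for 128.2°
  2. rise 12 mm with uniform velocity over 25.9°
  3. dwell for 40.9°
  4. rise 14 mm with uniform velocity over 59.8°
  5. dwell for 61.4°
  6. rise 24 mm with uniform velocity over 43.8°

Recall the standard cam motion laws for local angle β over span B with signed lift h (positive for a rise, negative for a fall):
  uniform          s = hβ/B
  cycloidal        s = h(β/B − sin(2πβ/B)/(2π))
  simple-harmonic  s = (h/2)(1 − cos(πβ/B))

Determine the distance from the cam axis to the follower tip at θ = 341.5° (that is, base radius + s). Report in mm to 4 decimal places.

seg 1 [0°–128.2°] dwell: s stays 0.0000
seg 2 [128.2°–154.1°] uniform, h=12: full span → s += 12 → s = 12.0000
seg 3 [154.1°–195°] dwell: s stays 12.0000
seg 4 [195°–254.8°] uniform, h=14: full span → s += 14 → s = 26.0000
seg 5 [254.8°–316.2°] dwell: s stays 26.0000
seg 6 [316.2°–360°] uniform, h=24: θ=341.5° here. β=25.3, B=43.8. 24·25.3/43.8 = 13.8630 → s = 39.8630
radial distance = base radius + s = 11 + 39.8630 = 50.8630

50.8630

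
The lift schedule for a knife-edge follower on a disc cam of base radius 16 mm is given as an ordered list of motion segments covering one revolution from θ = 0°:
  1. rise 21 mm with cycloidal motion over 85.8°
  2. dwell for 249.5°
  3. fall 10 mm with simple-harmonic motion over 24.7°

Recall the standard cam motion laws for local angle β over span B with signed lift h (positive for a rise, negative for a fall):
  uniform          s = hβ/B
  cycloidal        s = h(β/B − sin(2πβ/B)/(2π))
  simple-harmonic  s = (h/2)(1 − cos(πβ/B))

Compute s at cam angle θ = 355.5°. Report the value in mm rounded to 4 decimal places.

seg 1 [0°–85.8°] cycloidal, h=21: full span → s += 21 → s = 21.0000
seg 2 [85.8°–335.3°] dwell: s stays 21.0000
seg 3 [335.3°–360°] simple-harmonic, h=-10: θ=355.5° here. β=20.2, B=24.7. -10/2·(1 − cos(π·0.8178)) = -9.2031 → s = 11.7969

11.7969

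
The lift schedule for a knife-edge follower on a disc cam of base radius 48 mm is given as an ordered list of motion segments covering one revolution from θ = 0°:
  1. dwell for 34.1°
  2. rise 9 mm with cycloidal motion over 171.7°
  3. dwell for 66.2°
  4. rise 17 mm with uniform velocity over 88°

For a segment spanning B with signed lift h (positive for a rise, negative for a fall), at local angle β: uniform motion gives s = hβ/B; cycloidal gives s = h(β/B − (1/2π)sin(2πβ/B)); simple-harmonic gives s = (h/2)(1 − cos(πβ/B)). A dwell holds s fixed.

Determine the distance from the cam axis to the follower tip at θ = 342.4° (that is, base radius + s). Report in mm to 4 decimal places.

seg 1 [0°–34.1°] dwell: s stays 0.0000
seg 2 [34.1°–205.8°] cycloidal, h=9: full span → s += 9 → s = 9.0000
seg 3 [205.8°–272°] dwell: s stays 9.0000
seg 4 [272°–360°] uniform, h=17: θ=342.4° here. β=70.4, B=88. 17·70.4/88 = 13.6000 → s = 22.6000
radial distance = base radius + s = 48 + 22.6000 = 70.6000

70.6000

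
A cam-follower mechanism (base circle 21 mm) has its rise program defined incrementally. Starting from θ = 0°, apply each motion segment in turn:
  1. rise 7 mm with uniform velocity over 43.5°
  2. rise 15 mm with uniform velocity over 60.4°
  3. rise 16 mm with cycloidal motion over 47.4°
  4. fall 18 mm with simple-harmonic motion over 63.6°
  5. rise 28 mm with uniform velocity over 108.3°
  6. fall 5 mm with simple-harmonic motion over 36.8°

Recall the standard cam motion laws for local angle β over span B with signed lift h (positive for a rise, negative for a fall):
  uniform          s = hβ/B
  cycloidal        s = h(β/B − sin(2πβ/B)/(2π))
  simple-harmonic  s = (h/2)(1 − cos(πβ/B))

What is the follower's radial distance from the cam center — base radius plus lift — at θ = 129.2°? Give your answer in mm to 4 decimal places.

seg 1 [0°–43.5°] uniform, h=7: full span → s += 7 → s = 7.0000
seg 2 [43.5°–103.9°] uniform, h=15: full span → s += 15 → s = 22.0000
seg 3 [103.9°–151.3°] cycloidal, h=16: θ=129.2° here. β=25.3, B=47.4. 16·(0.5338 − sin(2π·0.5338)/(2π)) = 9.0761 → s = 31.0761
radial distance = base radius + s = 21 + 31.0761 = 52.0761

52.0761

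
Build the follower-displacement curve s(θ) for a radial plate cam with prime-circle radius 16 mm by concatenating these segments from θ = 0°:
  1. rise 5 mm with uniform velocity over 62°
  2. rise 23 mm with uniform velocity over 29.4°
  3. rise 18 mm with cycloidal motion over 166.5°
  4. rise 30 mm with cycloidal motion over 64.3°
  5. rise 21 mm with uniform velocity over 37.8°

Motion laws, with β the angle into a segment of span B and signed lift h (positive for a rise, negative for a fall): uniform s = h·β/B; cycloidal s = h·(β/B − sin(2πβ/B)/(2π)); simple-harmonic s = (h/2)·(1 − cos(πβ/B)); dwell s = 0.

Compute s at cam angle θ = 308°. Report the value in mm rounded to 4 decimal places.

seg 1 [0°–62°] uniform, h=5: full span → s += 5 → s = 5.0000
seg 2 [62°–91.4°] uniform, h=23: full span → s += 23 → s = 28.0000
seg 3 [91.4°–257.9°] cycloidal, h=18: full span → s += 18 → s = 46.0000
seg 4 [257.9°–322.2°] cycloidal, h=30: θ=308° here. β=50.1, B=64.3. 30·(0.7792 − sin(2π·0.7792)/(2π)) = 28.0695 → s = 74.0695

74.0695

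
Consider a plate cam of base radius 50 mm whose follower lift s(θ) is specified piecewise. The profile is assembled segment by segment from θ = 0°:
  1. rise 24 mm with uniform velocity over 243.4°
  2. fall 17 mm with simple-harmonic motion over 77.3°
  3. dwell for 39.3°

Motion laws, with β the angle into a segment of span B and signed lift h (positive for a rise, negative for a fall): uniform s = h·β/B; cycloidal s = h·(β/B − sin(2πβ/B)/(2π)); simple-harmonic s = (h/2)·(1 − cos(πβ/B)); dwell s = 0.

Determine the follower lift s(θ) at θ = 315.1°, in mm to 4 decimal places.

seg 1 [0°–243.4°] uniform, h=24: full span → s += 24 → s = 24.0000
seg 2 [243.4°–320.7°] simple-harmonic, h=-17: θ=315.1° here. β=71.7, B=77.3. -17/2·(1 − cos(π·0.9276)) = -16.7808 → s = 7.2192

7.2192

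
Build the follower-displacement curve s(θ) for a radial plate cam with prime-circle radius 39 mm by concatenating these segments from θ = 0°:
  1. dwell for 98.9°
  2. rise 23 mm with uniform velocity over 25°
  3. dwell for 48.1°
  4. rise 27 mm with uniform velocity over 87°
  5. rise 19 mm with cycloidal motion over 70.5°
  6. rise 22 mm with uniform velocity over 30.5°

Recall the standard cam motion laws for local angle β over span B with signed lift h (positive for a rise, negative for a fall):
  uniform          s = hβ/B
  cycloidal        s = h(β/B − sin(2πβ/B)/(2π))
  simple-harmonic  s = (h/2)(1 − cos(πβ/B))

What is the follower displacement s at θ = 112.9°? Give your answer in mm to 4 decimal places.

seg 1 [0°–98.9°] dwell: s stays 0.0000
seg 2 [98.9°–123.9°] uniform, h=23: θ=112.9° here. β=14, B=25. 23·14/25 = 12.8800 → s = 12.8800

12.8800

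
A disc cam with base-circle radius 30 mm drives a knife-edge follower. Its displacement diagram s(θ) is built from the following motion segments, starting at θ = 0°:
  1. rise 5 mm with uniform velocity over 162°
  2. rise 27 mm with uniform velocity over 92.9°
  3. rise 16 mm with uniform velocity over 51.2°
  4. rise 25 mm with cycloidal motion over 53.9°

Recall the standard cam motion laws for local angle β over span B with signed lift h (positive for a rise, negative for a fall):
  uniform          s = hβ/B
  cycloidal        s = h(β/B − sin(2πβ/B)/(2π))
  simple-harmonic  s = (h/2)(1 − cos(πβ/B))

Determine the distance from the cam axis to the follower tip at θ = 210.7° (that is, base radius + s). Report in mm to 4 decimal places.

seg 1 [0°–162°] uniform, h=5: full span → s += 5 → s = 5.0000
seg 2 [162°–254.9°] uniform, h=27: θ=210.7° here. β=48.7, B=92.9. 27·48.7/92.9 = 14.1539 → s = 19.1539
radial distance = base radius + s = 30 + 19.1539 = 49.1539

49.1539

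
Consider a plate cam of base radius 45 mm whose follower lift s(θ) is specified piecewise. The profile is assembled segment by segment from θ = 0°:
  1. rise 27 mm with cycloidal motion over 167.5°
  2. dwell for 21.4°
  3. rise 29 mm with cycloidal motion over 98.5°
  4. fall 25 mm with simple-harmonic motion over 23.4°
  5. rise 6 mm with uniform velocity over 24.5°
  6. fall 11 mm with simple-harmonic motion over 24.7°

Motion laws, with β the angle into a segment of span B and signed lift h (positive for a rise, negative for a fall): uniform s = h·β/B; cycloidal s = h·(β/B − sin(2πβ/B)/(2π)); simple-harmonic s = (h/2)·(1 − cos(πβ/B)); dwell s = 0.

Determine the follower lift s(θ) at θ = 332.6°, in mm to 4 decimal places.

seg 1 [0°–167.5°] cycloidal, h=27: full span → s += 27 → s = 27.0000
seg 2 [167.5°–188.9°] dwell: s stays 27.0000
seg 3 [188.9°–287.4°] cycloidal, h=29: full span → s += 29 → s = 56.0000
seg 4 [287.4°–310.8°] simple-harmonic, h=-25: full span → s += -25 → s = 31.0000
seg 5 [310.8°–335.3°] uniform, h=6: θ=332.6° here. β=21.8, B=24.5. 6·21.8/24.5 = 5.3388 → s = 36.3388

36.3388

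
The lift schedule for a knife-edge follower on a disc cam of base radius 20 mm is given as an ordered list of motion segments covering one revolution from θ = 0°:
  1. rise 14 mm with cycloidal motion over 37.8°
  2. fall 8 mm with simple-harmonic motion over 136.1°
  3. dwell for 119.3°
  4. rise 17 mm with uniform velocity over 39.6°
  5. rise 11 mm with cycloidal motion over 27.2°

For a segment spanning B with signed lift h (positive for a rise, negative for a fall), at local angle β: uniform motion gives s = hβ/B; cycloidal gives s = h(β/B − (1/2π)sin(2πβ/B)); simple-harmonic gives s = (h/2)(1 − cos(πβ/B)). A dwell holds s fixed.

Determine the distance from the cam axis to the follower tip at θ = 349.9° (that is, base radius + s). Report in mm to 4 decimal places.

seg 1 [0°–37.8°] cycloidal, h=14: full span → s += 14 → s = 14.0000
seg 2 [37.8°–173.9°] simple-harmonic, h=-8: full span → s += -8 → s = 6.0000
seg 3 [173.9°–293.2°] dwell: s stays 6.0000
seg 4 [293.2°–332.8°] uniform, h=17: full span → s += 17 → s = 23.0000
seg 5 [332.8°–360°] cycloidal, h=11: θ=349.9° here. β=17.1, B=27.2. 11·(0.6287 − sin(2π·0.6287)/(2π)) = 8.1816 → s = 31.1816
radial distance = base radius + s = 20 + 31.1816 = 51.1816

51.1816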